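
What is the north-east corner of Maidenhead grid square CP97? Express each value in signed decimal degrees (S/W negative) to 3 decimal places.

Field C=2, P=15: +2·20° lon, +15·10° lat → SW at lon -140°, lat 60°.
Square 9, 7: +9·2° lon, +7·1° lat → SW at lon -122°, lat 67°.
Cell spans 2° lon × 1° lat. NE corner is SW corner plus one full cell.
latitude 68.000, longitude -120.000.

68.000, -120.000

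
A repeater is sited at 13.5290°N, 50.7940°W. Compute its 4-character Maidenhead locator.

GK43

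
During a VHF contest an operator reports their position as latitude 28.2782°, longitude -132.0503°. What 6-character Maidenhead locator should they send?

Offset from 180°W / 90°S: lon 47.9497°, lat 118.2782°.
Field (20°×10°, letters A–R): 47.9497/20 → 2 → C, 118.2782/10 → 11 → L; chars CL.
Square (2°×1°, digits 0–9): 7.9497/2 → 3, 8.2782/1 → 8; chars 38.
Subsquare (5′×2.5′, letters a–x): 1.9497/0.0833333 → 23 → x, 0.2782/0.0416667 → 6 → g; chars xg.

CL38xg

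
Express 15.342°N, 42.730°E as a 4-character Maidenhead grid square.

LK15

Offset from 180°W / 90°S: lon 222.73°, lat 105.34°.
Field: 222.73/20 → 11 → L, 105.34/10 → 10 → K; chars LK.
Square: 2.73/2 → 1, 5.34/1 → 5; chars 15.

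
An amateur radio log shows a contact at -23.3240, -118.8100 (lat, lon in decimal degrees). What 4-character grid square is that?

Offset from 180°W / 90°S: lon 61.19°, lat 66.68°.
Field: lon ⌊61.19/20⌋ = 3 → D; lat ⌊66.68/10⌋ = 6 → G.
Square: lon ⌊1.19/2⌋ = 0; lat ⌊6.68/1⌋ = 6.

DG06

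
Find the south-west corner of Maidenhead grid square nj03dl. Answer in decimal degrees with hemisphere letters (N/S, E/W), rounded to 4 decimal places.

Field N=13, J=9: +13·20° lon, +9·10° lat → SW at lon 80°, lat 0°.
Square 0, 3: +0·2° lon, +3·1° lat → SW at lon 80°, lat 3°.
Subsquare d=3, l=11: +3·0.0833333° lon, +11·0.0416667° lat → SW at lon 80.25°, lat 3.45833°.
latitude 3.4583° N, longitude 80.2500° E.

3.4583° N, 80.2500° E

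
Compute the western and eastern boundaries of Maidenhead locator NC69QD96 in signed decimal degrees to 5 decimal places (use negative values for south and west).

Field N=13, C=2: +13·20° lon, +2·10° lat → SW at lon 80°, lat -70°.
Square 6, 9: +6·2° lon, +9·1° lat → SW at lon 92°, lat -61°.
Subsquare q=16, d=3: +16·0.0833333° lon, +3·0.0416667° lat → SW at lon 93.3333°, lat -60.875°.
Extended square 9, 6: +9·0.00833333° lon, +6·0.00416667° lat → SW at lon 93.4083°, lat -60.85°.
Cell spans 0.00833333° lon × 0.00416667° lat.
west 93.40833, east 93.41667.

93.40833, 93.41667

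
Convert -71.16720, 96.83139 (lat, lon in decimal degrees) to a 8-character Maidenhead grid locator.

Offset from 180°W / 90°S: lon 276.83139°, lat 18.83280°.
Field (20°×10°, letters A–R): lon ⌊276.83139/20⌋ = 13 → N; lat ⌊18.83280/10⌋ = 1 → B.
Square (2°×1°, digits 0–9): lon ⌊16.83139/2⌋ = 8; lat ⌊8.83280/1⌋ = 8.
Subsquare (5′×2.5′, letters a–x): lon ⌊0.83139/0.0833333⌋ = 9 → j; lat ⌊0.83280/0.0416667⌋ = 19 → t.
Extended square (30″×15″, digits 0–9): lon ⌊0.08139/0.00833333⌋ = 9; lat ⌊0.04113/0.00416667⌋ = 9.

NB88jt99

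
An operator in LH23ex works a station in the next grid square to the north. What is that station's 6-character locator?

LH24ea

Latitude subsquare x = 23; +1 → 24, wraps to 0 = a, carry into square.
Latitude square 3; +1 → 4.
The longitude characters are unchanged.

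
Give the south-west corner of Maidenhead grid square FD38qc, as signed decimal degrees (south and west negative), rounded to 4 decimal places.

-51.9167, -72.6667

Field F=5, D=3: +5·20° lon, +3·10° lat → SW at lon -80°, lat -60°.
Square 3, 8: +3·2° lon, +8·1° lat → SW at lon -74°, lat -52°.
Subsquare q=16, c=2: +16·0.0833333° lon, +2·0.0416667° lat → SW at lon -72.6667°, lat -51.9167°.
latitude -51.9167, longitude -72.6667.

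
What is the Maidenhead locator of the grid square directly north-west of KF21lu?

KF21kv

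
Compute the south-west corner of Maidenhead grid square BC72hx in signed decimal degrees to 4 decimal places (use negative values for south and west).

-67.0417, -145.4167

Field B=1, C=2: +1·20° lon, +2·10° lat → SW at lon -160°, lat -70°.
Square 7, 2: +7·2° lon, +2·1° lat → SW at lon -146°, lat -68°.
Subsquare h=7, x=23: +7·0.0833333° lon, +23·0.0416667° lat → SW at lon -145.417°, lat -67.0417°.
latitude -67.0417, longitude -145.4167.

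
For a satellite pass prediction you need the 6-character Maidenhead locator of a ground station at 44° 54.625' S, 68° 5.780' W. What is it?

Offset from 180°W / 90°S: lon 111.9037°, lat 45.0896°.
Field (20°×10°, letters A–R): 111.9037/20 → 5 → F, 45.0896/10 → 4 → E; chars FE.
Square (2°×1°, digits 0–9): 11.9037/2 → 5, 5.0896/1 → 5; chars 55.
Subsquare (5′×2.5′, letters a–x): 1.9037/0.0833333 → 22 → w, 0.0896/0.0416667 → 2 → c; chars wc.

FE55wc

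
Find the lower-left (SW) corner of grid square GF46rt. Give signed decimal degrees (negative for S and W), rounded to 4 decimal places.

Field G=6, F=5: +6·20° lon, +5·10° lat → SW at lon -60°, lat -40°.
Square 4, 6: +4·2° lon, +6·1° lat → SW at lon -52°, lat -34°.
Subsquare r=17, t=19: +17·0.0833333° lon, +19·0.0416667° lat → SW at lon -50.5833°, lat -33.2083°.
latitude -33.2083, longitude -50.5833.

-33.2083, -50.5833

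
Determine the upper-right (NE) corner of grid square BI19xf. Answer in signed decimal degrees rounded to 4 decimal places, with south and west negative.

-0.7500, -156.0000

Field B=1, I=8: +1·20° lon, +8·10° lat → SW at lon -160°, lat -10°.
Square 1, 9: +1·2° lon, +9·1° lat → SW at lon -158°, lat -1°.
Subsquare x=23, f=5: +23·0.0833333° lon, +5·0.0416667° lat → SW at lon -156.083°, lat -0.791667°.
Cell spans 0.0833333° lon × 0.0416667° lat. NE corner is SW corner plus one full cell.
latitude -0.7500, longitude -156.0000.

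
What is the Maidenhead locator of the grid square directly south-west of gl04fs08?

Longitude extended square 0; −1 → -1, wraps to 9, carry into subsquare.
Longitude subsquare f = 5; −1 → 4 = e.
Latitude extended square 8; −1 → 7.

GL04es97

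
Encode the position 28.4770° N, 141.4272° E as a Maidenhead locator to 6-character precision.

QL08rl

Add 180° to longitude and 90° to latitude: 321.4272, 118.4770.
Field: lon ⌊321.4272/20⌋ = 16 → Q; lat ⌊118.4770/10⌋ = 11 → L.
Square: lon ⌊1.4272/2⌋ = 0; lat ⌊8.4770/1⌋ = 8.
Subsquare: lon ⌊1.4272/0.0833333⌋ = 17 → r; lat ⌊0.4770/0.0416667⌋ = 11 → l.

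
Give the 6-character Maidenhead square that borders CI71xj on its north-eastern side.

Longitude subsquare x = 23; +1 → 24, wraps to 0 = a, carry into square.
Longitude square 7; +1 → 8.
Latitude subsquare j = 9; +1 → 10 = k.

CI81ak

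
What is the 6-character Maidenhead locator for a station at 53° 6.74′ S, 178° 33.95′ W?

AD06rv

Shift to the Maidenhead origin (180°W, 90°S): lon 1.4342, lat 36.8877.
Field: 1.4342/20 → 0 → A, 36.8877/10 → 3 → D; chars AD.
Square: 1.4342/2 → 0, 6.8877/1 → 6; chars 06.
Subsquare: 1.4342/0.0833333 → 17 → r, 0.8877/0.0416667 → 21 → v; chars rv.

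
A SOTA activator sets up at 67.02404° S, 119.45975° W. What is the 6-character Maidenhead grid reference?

DC02gx

Offset from 180°W / 90°S: lon 60.5403°, lat 22.9760°.
Field (20°×10°, letters A–R): lon ⌊60.5403/20⌋ = 3 → D; lat ⌊22.9760/10⌋ = 2 → C.
Square (2°×1°, digits 0–9): lon ⌊0.5403/2⌋ = 0; lat ⌊2.9760/1⌋ = 2.
Subsquare (5′×2.5′, letters a–x): lon ⌊0.5403/0.0833333⌋ = 6 → g; lat ⌊0.9760/0.0416667⌋ = 23 → x.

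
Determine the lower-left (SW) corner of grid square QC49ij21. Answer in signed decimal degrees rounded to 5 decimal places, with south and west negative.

-60.62083, 148.68333

Field Q=16, C=2: +16·20° lon, +2·10° lat → SW at lon 140°, lat -70°.
Square 4, 9: +4·2° lon, +9·1° lat → SW at lon 148°, lat -61°.
Subsquare i=8, j=9: +8·0.0833333° lon, +9·0.0416667° lat → SW at lon 148.667°, lat -60.625°.
Extended square 2, 1: +2·0.00833333° lon, +1·0.00416667° lat → SW at lon 148.683°, lat -60.6208°.
latitude -60.62083, longitude 148.68333.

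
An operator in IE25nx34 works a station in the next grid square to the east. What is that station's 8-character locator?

IE25nx44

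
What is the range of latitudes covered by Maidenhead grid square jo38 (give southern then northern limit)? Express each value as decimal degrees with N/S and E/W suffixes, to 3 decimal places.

58.000° N, 59.000° N

Field J=9, O=14: +9·20° lon, +14·10° lat → SW at lon 0°, lat 50°.
Square 3, 8: +3·2° lon, +8·1° lat → SW at lon 6°, lat 58°.
Cell spans 2° lon × 1° lat.
south 58.000° N, north 59.000° N.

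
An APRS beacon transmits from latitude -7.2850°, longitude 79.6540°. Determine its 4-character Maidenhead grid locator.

MI92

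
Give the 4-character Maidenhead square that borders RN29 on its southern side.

RN28

Latitude square 9; −1 → 8.
The longitude characters are unchanged.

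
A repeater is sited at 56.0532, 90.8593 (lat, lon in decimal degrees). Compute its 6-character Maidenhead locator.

NO56kb

Shift to the Maidenhead origin (180°W, 90°S): lon 270.8593, lat 146.0532.
Field: lon ⌊270.8593/20⌋ = 13 → N; lat ⌊146.0532/10⌋ = 14 → O.
Square: lon ⌊10.8593/2⌋ = 5; lat ⌊6.0532/1⌋ = 6.
Subsquare: lon ⌊0.8593/0.0833333⌋ = 10 → k; lat ⌊0.0532/0.0416667⌋ = 1 → b.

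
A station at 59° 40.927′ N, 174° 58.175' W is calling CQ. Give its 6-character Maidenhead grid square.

AO29mq

Shift to the Maidenhead origin (180°W, 90°S): lon 5.0304, lat 149.6821.
Field: lon ⌊5.0304/20⌋ = 0 → A; lat ⌊149.6821/10⌋ = 14 → O.
Square: lon ⌊5.0304/2⌋ = 2; lat ⌊9.6821/1⌋ = 9.
Subsquare: lon ⌊1.0304/0.0833333⌋ = 12 → m; lat ⌊0.6821/0.0416667⌋ = 16 → q.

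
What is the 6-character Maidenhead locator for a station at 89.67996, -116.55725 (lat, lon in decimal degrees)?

DR19rq

Shift to the Maidenhead origin (180°W, 90°S): lon 63.4428, lat 179.6800.
Field (20°×10°, letters A–R): 63.4428/20 → 3 → D, 179.6800/10 → 17 → R; chars DR.
Square (2°×1°, digits 0–9): 3.4428/2 → 1, 9.6800/1 → 9; chars 19.
Subsquare (5′×2.5′, letters a–x): 1.4428/0.0833333 → 17 → r, 0.6800/0.0416667 → 16 → q; chars rq.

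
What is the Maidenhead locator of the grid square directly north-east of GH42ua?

GH42vb

Longitude subsquare u = 20; +1 → 21 = v.
Latitude subsquare a = 0; +1 → 1 = b.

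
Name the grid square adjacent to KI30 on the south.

KH39

Latitude square 0; −1 → -1, wraps to 9, carry into field.
Latitude field I = 8; −1 → 7 = H.
The longitude characters are unchanged.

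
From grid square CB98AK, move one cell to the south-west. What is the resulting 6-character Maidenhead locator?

CB88xj

Longitude subsquare a = 0; −1 → -1, wraps to 23 = x, carry into square.
Longitude square 9; −1 → 8.
Latitude subsquare k = 10; −1 → 9 = j.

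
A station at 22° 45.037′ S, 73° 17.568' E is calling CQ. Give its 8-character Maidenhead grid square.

Offset from 180°W / 90°S: lon 253.29280°, lat 67.24938°.
Field (20°×10°, letters A–R): 253.29280/20 → 12 → M, 67.24938/10 → 6 → G; chars MG.
Square (2°×1°, digits 0–9): 13.29280/2 → 6, 7.24938/1 → 7; chars 67.
Subsquare (5′×2.5′, letters a–x): 1.29280/0.0833333 → 15 → p, 0.24938/0.0416667 → 5 → f; chars pf.
Extended square (30″×15″, digits 0–9): 0.04280/0.00833333 → 5, 0.04105/0.00416667 → 9; chars 59.

MG67pf59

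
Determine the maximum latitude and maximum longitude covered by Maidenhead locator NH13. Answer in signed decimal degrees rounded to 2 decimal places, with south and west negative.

Field N=13, H=7: +13·20° lon, +7·10° lat → SW at lon 80°, lat -20°.
Square 1, 3: +1·2° lon, +3·1° lat → SW at lon 82°, lat -17°.
Cell spans 2° lon × 1° lat. NE corner is SW corner plus one full cell.
latitude -16.00, longitude 84.00.

-16.00, 84.00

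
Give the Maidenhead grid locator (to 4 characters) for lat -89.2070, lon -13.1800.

IA30

Shift to the Maidenhead origin (180°W, 90°S): lon 166.82, lat 0.79.
Field (20°×10°, letters A–R): lon ⌊166.82/20⌋ = 8 → I; lat ⌊0.79/10⌋ = 0 → A.
Square (2°×1°, digits 0–9): lon ⌊6.82/2⌋ = 3; lat ⌊0.79/1⌋ = 0.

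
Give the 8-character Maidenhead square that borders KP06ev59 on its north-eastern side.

Longitude extended square 5; +1 → 6.
Latitude extended square 9; +1 → 10, wraps to 0, carry into subsquare.
Latitude subsquare v = 21; +1 → 22 = w.

KP06ew60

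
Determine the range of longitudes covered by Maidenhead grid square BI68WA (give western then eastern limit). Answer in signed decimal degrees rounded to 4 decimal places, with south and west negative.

-146.1667, -146.0833

Field B=1, I=8: +1·20° lon, +8·10° lat → SW at lon -160°, lat -10°.
Square 6, 8: +6·2° lon, +8·1° lat → SW at lon -148°, lat -2°.
Subsquare w=22, a=0: +22·0.0833333° lon, +0·0.0416667° lat → SW at lon -146.167°, lat -2°.
Cell spans 0.0833333° lon × 0.0416667° lat.
west -146.1667, east -146.0833.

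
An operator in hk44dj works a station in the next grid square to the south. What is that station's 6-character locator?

HK44di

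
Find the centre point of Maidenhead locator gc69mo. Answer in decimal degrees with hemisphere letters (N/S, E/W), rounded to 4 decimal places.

60.3958° S, 46.9583° W

Field G=6, C=2: +6·20° lon, +2·10° lat → SW at lon -60°, lat -70°.
Square 6, 9: +6·2° lon, +9·1° lat → SW at lon -48°, lat -61°.
Subsquare m=12, o=14: +12·0.0833333° lon, +14·0.0416667° lat → SW at lon -47°, lat -60.4167°.
Cell spans 0.0833333° lon × 0.0416667° lat. Centre is SW corner plus half of each.
latitude 60.3958° S, longitude 46.9583° W.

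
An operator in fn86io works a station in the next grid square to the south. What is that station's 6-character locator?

FN86in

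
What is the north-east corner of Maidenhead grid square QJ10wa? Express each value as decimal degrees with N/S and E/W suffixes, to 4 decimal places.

0.0417° N, 143.9167° E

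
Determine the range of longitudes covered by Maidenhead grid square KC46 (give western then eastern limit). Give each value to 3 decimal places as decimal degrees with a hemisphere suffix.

28.000° E, 30.000° E

Field K=10, C=2: +10·20° lon, +2·10° lat → SW at lon 20°, lat -70°.
Square 4, 6: +4·2° lon, +6·1° lat → SW at lon 28°, lat -64°.
Cell spans 2° lon × 1° lat.
west 28.000° E, east 30.000° E.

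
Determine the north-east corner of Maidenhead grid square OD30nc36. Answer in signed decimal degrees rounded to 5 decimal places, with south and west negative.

-59.88750, 107.11667

Field O=14, D=3: +14·20° lon, +3·10° lat → SW at lon 100°, lat -60°.
Square 3, 0: +3·2° lon, +0·1° lat → SW at lon 106°, lat -60°.
Subsquare n=13, c=2: +13·0.0833333° lon, +2·0.0416667° lat → SW at lon 107.083°, lat -59.9167°.
Extended square 3, 6: +3·0.00833333° lon, +6·0.00416667° lat → SW at lon 107.108°, lat -59.8917°.
Cell spans 0.00833333° lon × 0.00416667° lat. NE corner is SW corner plus one full cell.
latitude -59.88750, longitude 107.11667.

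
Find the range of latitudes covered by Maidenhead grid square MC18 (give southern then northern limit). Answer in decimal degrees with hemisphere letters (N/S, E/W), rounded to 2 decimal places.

62.00° S, 61.00° S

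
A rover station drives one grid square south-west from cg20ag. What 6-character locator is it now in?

Longitude subsquare a = 0; −1 → -1, wraps to 23 = x, carry into square.
Longitude square 2; −1 → 1.
Latitude subsquare g = 6; −1 → 5 = f.

CG10xf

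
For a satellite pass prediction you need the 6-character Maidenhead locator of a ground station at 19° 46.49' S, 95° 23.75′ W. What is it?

EH20hf

Offset from 180°W / 90°S: lon 84.6042°, lat 70.2252°.
Field: 84.6042/20 → 4 → E, 70.2252/10 → 7 → H; chars EH.
Square: 4.6042/2 → 2, 0.2252/1 → 0; chars 20.
Subsquare: 0.6042/0.0833333 → 7 → h, 0.2252/0.0416667 → 5 → f; chars hf.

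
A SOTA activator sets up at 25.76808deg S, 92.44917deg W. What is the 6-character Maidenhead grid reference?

EG34sf

Shift to the Maidenhead origin (180°W, 90°S): lon 87.5508, lat 64.2319.
Field (20°×10°, letters A–R): lon ⌊87.5508/20⌋ = 4 → E; lat ⌊64.2319/10⌋ = 6 → G.
Square (2°×1°, digits 0–9): lon ⌊7.5508/2⌋ = 3; lat ⌊4.2319/1⌋ = 4.
Subsquare (5′×2.5′, letters a–x): lon ⌊1.5508/0.0833333⌋ = 18 → s; lat ⌊0.2319/0.0416667⌋ = 5 → f.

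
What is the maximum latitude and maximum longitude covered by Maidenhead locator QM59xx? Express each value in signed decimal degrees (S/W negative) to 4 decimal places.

40.0000, 152.0000

Field Q=16, M=12: +16·20° lon, +12·10° lat → SW at lon 140°, lat 30°.
Square 5, 9: +5·2° lon, +9·1° lat → SW at lon 150°, lat 39°.
Subsquare x=23, x=23: +23·0.0833333° lon, +23·0.0416667° lat → SW at lon 151.917°, lat 39.9583°.
Cell spans 0.0833333° lon × 0.0416667° lat. NE corner is SW corner plus one full cell.
latitude 40.0000, longitude 152.0000.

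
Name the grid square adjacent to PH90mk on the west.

PH90lk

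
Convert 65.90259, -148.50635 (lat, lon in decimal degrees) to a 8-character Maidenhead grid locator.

Shift to the Maidenhead origin (180°W, 90°S): lon 31.49365, lat 155.90259.
Field: 31.49365/20 → 1 → B, 155.90259/10 → 15 → P; chars BP.
Square: 11.49365/2 → 5, 5.90259/1 → 5; chars 55.
Subsquare: 1.49365/0.0833333 → 17 → r, 0.90259/0.0416667 → 21 → v; chars rv.
Extended square: 0.07698/0.00833333 → 9, 0.02759/0.00416667 → 6; chars 96.

BP55rv96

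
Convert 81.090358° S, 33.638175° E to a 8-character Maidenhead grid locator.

KA68tv68

Shift to the Maidenhead origin (180°W, 90°S): lon 213.63817, lat 8.90964.
Field: 213.63817/20 → 10 → K, 8.90964/10 → 0 → A; chars KA.
Square: 13.63817/2 → 6, 8.90964/1 → 8; chars 68.
Subsquare: 1.63817/0.0833333 → 19 → t, 0.90964/0.0416667 → 21 → v; chars tv.
Extended square: 0.05484/0.00833333 → 6, 0.03464/0.00416667 → 8; chars 68.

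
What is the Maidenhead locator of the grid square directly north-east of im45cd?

Longitude subsquare c = 2; +1 → 3 = d.
Latitude subsquare d = 3; +1 → 4 = e.

IM45de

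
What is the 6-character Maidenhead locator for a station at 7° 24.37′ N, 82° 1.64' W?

EJ87xj

Offset from 180°W / 90°S: lon 97.9727°, lat 97.4062°.
Field: 97.9727/20 → 4 → E, 97.4062/10 → 9 → J; chars EJ.
Square: 17.9727/2 → 8, 7.4062/1 → 7; chars 87.
Subsquare: 1.9727/0.0833333 → 23 → x, 0.4062/0.0416667 → 9 → j; chars xj.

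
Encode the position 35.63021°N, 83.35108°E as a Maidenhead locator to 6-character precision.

Add 180° to longitude and 90° to latitude: 263.3511, 125.6302.
Field: lon ⌊263.3511/20⌋ = 13 → N; lat ⌊125.6302/10⌋ = 12 → M.
Square: lon ⌊3.3511/2⌋ = 1; lat ⌊5.6302/1⌋ = 5.
Subsquare: lon ⌊1.3511/0.0833333⌋ = 16 → q; lat ⌊0.6302/0.0416667⌋ = 15 → p.

NM15qp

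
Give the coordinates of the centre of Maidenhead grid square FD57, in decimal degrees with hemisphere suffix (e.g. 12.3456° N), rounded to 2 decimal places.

52.50° S, 69.00° W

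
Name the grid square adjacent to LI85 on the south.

Latitude square 5; −1 → 4.
The longitude characters are unchanged.

LI84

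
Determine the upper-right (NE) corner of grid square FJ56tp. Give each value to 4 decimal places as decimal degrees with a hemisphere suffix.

Field F=5, J=9: +5·20° lon, +9·10° lat → SW at lon -80°, lat 0°.
Square 5, 6: +5·2° lon, +6·1° lat → SW at lon -70°, lat 6°.
Subsquare t=19, p=15: +19·0.0833333° lon, +15·0.0416667° lat → SW at lon -68.4167°, lat 6.625°.
Cell spans 0.0833333° lon × 0.0416667° lat. NE corner is SW corner plus one full cell.
latitude 6.6667° N, longitude 68.3333° W.

6.6667° N, 68.3333° W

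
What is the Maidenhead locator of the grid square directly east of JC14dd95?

JC14ed05

Longitude extended square 9; +1 → 10, wraps to 0, carry into subsquare.
Longitude subsquare d = 3; +1 → 4 = e.
The latitude characters are unchanged.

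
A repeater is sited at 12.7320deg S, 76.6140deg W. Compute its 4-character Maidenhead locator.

FH17

Shift to the Maidenhead origin (180°W, 90°S): lon 103.39, lat 77.27.
Field: 103.39/20 → 5 → F, 77.27/10 → 7 → H; chars FH.
Square: 3.39/2 → 1, 7.27/1 → 7; chars 17.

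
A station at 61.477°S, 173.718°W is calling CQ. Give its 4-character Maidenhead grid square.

Shift to the Maidenhead origin (180°W, 90°S): lon 6.28, lat 28.52.
Field: lon ⌊6.28/20⌋ = 0 → A; lat ⌊28.52/10⌋ = 2 → C.
Square: lon ⌊6.28/2⌋ = 3; lat ⌊8.52/1⌋ = 8.

AC38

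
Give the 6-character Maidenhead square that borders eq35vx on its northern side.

Latitude subsquare x = 23; +1 → 24, wraps to 0 = a, carry into square.
Latitude square 5; +1 → 6.
The longitude characters are unchanged.

EQ36va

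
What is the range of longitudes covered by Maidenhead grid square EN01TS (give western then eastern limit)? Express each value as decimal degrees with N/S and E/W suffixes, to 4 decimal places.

98.4167° W, 98.3333° W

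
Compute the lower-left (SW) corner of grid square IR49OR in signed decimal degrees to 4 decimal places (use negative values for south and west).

Field I=8, R=17: +8·20° lon, +17·10° lat → SW at lon -20°, lat 80°.
Square 4, 9: +4·2° lon, +9·1° lat → SW at lon -12°, lat 89°.
Subsquare o=14, r=17: +14·0.0833333° lon, +17·0.0416667° lat → SW at lon -10.8333°, lat 89.7083°.
latitude 89.7083, longitude -10.8333.

89.7083, -10.8333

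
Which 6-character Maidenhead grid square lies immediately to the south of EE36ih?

Latitude subsquare h = 7; −1 → 6 = g.
The longitude characters are unchanged.

EE36ig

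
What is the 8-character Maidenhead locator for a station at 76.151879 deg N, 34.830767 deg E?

KQ76jd96

Offset from 180°W / 90°S: lon 214.83077°, lat 166.15188°.
Field: 214.83077/20 → 10 → K, 166.15188/10 → 16 → Q; chars KQ.
Square: 14.83077/2 → 7, 6.15188/1 → 6; chars 76.
Subsquare: 0.83077/0.0833333 → 9 → j, 0.15188/0.0416667 → 3 → d; chars jd.
Extended square: 0.08077/0.00833333 → 9, 0.02688/0.00416667 → 6; chars 96.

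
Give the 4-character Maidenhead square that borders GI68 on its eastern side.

Longitude square 6; +1 → 7.
The latitude characters are unchanged.

GI78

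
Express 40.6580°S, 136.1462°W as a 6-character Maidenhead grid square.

CE19wi

Shift to the Maidenhead origin (180°W, 90°S): lon 43.8538, lat 49.3420.
Field (20°×10°, letters A–R): 43.8538/20 → 2 → C, 49.3420/10 → 4 → E; chars CE.
Square (2°×1°, digits 0–9): 3.8538/2 → 1, 9.3420/1 → 9; chars 19.
Subsquare (5′×2.5′, letters a–x): 1.8538/0.0833333 → 22 → w, 0.3420/0.0416667 → 8 → i; chars wi.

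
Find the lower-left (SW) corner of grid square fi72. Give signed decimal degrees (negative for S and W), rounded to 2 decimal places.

-8.00, -66.00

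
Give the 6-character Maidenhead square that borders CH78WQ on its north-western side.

Longitude subsquare w = 22; −1 → 21 = v.
Latitude subsquare q = 16; +1 → 17 = r.

CH78vr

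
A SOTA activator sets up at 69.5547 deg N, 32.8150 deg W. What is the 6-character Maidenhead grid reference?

HP39on

Offset from 180°W / 90°S: lon 147.1850°, lat 159.5547°.
Field: 147.1850/20 → 7 → H, 159.5547/10 → 15 → P; chars HP.
Square: 7.1850/2 → 3, 9.5547/1 → 9; chars 39.
Subsquare: 1.1850/0.0833333 → 14 → o, 0.5547/0.0416667 → 13 → n; chars on.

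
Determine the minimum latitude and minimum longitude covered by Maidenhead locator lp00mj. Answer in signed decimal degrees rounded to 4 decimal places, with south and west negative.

Field L=11, P=15: +11·20° lon, +15·10° lat → SW at lon 40°, lat 60°.
Square 0, 0: +0·2° lon, +0·1° lat → SW at lon 40°, lat 60°.
Subsquare m=12, j=9: +12·0.0833333° lon, +9·0.0416667° lat → SW at lon 41°, lat 60.375°.
latitude 60.3750, longitude 41.0000.

60.3750, 41.0000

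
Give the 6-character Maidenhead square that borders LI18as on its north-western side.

LI08xt

Longitude subsquare a = 0; −1 → -1, wraps to 23 = x, carry into square.
Longitude square 1; −1 → 0.
Latitude subsquare s = 18; +1 → 19 = t.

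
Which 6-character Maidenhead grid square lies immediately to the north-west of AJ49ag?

Longitude subsquare a = 0; −1 → -1, wraps to 23 = x, carry into square.
Longitude square 4; −1 → 3.
Latitude subsquare g = 6; +1 → 7 = h.

AJ39xh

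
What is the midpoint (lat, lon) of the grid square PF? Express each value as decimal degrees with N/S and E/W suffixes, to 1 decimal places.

35.0° S, 130.0° E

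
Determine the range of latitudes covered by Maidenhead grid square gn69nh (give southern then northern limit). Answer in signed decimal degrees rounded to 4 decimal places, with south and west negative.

49.2917, 49.3333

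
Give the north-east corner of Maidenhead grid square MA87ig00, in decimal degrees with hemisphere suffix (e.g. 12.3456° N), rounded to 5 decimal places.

82.74583° S, 76.67500° E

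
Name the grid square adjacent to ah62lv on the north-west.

Longitude subsquare l = 11; −1 → 10 = k.
Latitude subsquare v = 21; +1 → 22 = w.

AH62kw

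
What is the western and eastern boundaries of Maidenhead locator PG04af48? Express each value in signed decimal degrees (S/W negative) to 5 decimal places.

120.03333, 120.04167

Field P=15, G=6: +15·20° lon, +6·10° lat → SW at lon 120°, lat -30°.
Square 0, 4: +0·2° lon, +4·1° lat → SW at lon 120°, lat -26°.
Subsquare a=0, f=5: +0·0.0833333° lon, +5·0.0416667° lat → SW at lon 120°, lat -25.7917°.
Extended square 4, 8: +4·0.00833333° lon, +8·0.00416667° lat → SW at lon 120.033°, lat -25.7583°.
Cell spans 0.00833333° lon × 0.00416667° lat.
west 120.03333, east 120.04167.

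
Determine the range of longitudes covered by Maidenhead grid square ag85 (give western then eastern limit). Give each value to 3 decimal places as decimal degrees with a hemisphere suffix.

Field A=0, G=6: +0·20° lon, +6·10° lat → SW at lon -180°, lat -30°.
Square 8, 5: +8·2° lon, +5·1° lat → SW at lon -164°, lat -25°.
Cell spans 2° lon × 1° lat.
west 164.000° W, east 162.000° W.

164.000° W, 162.000° W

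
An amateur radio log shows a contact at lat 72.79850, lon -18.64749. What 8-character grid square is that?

Add 180° to longitude and 90° to latitude: 161.35251, 162.79850.
Field: lon ⌊161.35251/20⌋ = 8 → I; lat ⌊162.79850/10⌋ = 16 → Q.
Square: lon ⌊1.35251/2⌋ = 0; lat ⌊2.79850/1⌋ = 2.
Subsquare: lon ⌊1.35251/0.0833333⌋ = 16 → q; lat ⌊0.79850/0.0416667⌋ = 19 → t.
Extended square: lon ⌊0.01918/0.00833333⌋ = 2; lat ⌊0.00683/0.00416667⌋ = 1.

IQ02qt21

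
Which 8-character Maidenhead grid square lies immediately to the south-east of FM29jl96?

FM29kl05

Longitude extended square 9; +1 → 10, wraps to 0, carry into subsquare.
Longitude subsquare j = 9; +1 → 10 = k.
Latitude extended square 6; −1 → 5.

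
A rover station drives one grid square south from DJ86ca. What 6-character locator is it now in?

Latitude subsquare a = 0; −1 → -1, wraps to 23 = x, carry into square.
Latitude square 6; −1 → 5.
The longitude characters are unchanged.

DJ85cx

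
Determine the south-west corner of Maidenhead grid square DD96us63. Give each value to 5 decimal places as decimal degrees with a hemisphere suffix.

53.23750° S, 100.28333° W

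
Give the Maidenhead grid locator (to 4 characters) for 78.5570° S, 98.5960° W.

EB01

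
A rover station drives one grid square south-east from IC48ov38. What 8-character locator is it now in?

IC48ov47

Longitude extended square 3; +1 → 4.
Latitude extended square 8; −1 → 7.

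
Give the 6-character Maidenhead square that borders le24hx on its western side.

LE24gx

Longitude subsquare h = 7; −1 → 6 = g.
The latitude characters are unchanged.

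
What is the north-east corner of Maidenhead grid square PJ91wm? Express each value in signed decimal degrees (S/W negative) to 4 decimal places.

1.5417, 139.9167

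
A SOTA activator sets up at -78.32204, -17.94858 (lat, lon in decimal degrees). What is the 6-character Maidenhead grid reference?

IB11aq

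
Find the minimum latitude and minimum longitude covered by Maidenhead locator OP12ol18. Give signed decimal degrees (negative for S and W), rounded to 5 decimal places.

62.49167, 103.17500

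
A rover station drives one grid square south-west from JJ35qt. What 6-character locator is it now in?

JJ35ps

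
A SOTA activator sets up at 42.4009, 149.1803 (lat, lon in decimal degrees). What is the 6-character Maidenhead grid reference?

QN42oj

Shift to the Maidenhead origin (180°W, 90°S): lon 329.1803, lat 132.4009.
Field (20°×10°, letters A–R): 329.1803/20 → 16 → Q, 132.4009/10 → 13 → N; chars QN.
Square (2°×1°, digits 0–9): 9.1803/2 → 4, 2.4009/1 → 2; chars 42.
Subsquare (5′×2.5′, letters a–x): 1.1803/0.0833333 → 14 → o, 0.4009/0.0416667 → 9 → j; chars oj.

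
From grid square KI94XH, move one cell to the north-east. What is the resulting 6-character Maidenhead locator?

LI04ai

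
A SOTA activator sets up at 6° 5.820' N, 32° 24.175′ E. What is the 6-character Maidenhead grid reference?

KJ66ec

Offset from 180°W / 90°S: lon 212.4029°, lat 96.0970°.
Field (20°×10°, letters A–R): 212.4029/20 → 10 → K, 96.0970/10 → 9 → J; chars KJ.
Square (2°×1°, digits 0–9): 12.4029/2 → 6, 6.0970/1 → 6; chars 66.
Subsquare (5′×2.5′, letters a–x): 0.4029/0.0833333 → 4 → e, 0.0970/0.0416667 → 2 → c; chars ec.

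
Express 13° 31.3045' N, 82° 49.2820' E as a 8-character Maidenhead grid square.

Add 180° to longitude and 90° to latitude: 262.82137, 103.52174.
Field: lon ⌊262.82137/20⌋ = 13 → N; lat ⌊103.52174/10⌋ = 10 → K.
Square: lon ⌊2.82137/2⌋ = 1; lat ⌊3.52174/1⌋ = 3.
Subsquare: lon ⌊0.82137/0.0833333⌋ = 9 → j; lat ⌊0.52174/0.0416667⌋ = 12 → m.
Extended square: lon ⌊0.07137/0.00833333⌋ = 8; lat ⌊0.02174/0.00416667⌋ = 5.

NK13jm85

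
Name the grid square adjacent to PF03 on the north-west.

Longitude square 0; −1 → -1, wraps to 9, carry into field.
Longitude field P = 15; −1 → 14 = O.
Latitude square 3; +1 → 4.

OF94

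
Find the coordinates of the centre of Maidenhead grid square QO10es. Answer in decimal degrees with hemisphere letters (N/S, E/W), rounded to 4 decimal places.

Field Q=16, O=14: +16·20° lon, +14·10° lat → SW at lon 140°, lat 50°.
Square 1, 0: +1·2° lon, +0·1° lat → SW at lon 142°, lat 50°.
Subsquare e=4, s=18: +4·0.0833333° lon, +18·0.0416667° lat → SW at lon 142.333°, lat 50.75°.
Cell spans 0.0833333° lon × 0.0416667° lat. Centre is SW corner plus half of each.
latitude 50.7708° N, longitude 142.3750° E.

50.7708° N, 142.3750° E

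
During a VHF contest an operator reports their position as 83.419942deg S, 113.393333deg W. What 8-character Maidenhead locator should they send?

Offset from 180°W / 90°S: lon 66.60667°, lat 6.58006°.
Field: lon ⌊66.60667/20⌋ = 3 → D; lat ⌊6.58006/10⌋ = 0 → A.
Square: lon ⌊6.60667/2⌋ = 3; lat ⌊6.58006/1⌋ = 6.
Subsquare: lon ⌊0.60667/0.0833333⌋ = 7 → h; lat ⌊0.58006/0.0416667⌋ = 13 → n.
Extended square: lon ⌊0.02333/0.00833333⌋ = 2; lat ⌊0.03839/0.00416667⌋ = 9.

DA36hn29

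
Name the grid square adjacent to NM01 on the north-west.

MM92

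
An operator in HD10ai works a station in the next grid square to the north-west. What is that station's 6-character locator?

Longitude subsquare a = 0; −1 → -1, wraps to 23 = x, carry into square.
Longitude square 1; −1 → 0.
Latitude subsquare i = 8; +1 → 9 = j.

HD00xj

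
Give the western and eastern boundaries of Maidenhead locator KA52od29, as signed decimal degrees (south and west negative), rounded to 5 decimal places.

Field K=10, A=0: +10·20° lon, +0·10° lat → SW at lon 20°, lat -90°.
Square 5, 2: +5·2° lon, +2·1° lat → SW at lon 30°, lat -88°.
Subsquare o=14, d=3: +14·0.0833333° lon, +3·0.0416667° lat → SW at lon 31.1667°, lat -87.875°.
Extended square 2, 9: +2·0.00833333° lon, +9·0.00416667° lat → SW at lon 31.1833°, lat -87.8375°.
Cell spans 0.00833333° lon × 0.00416667° lat.
west 31.18333, east 31.19167.

31.18333, 31.19167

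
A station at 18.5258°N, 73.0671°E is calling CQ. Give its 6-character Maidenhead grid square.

MK68mm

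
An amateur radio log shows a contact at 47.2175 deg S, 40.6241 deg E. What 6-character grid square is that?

LE02hs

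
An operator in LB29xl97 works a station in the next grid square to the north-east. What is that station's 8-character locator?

LB39al08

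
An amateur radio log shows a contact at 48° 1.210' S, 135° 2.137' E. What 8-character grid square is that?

Offset from 180°W / 90°S: lon 315.03562°, lat 41.97983°.
Field (20°×10°, letters A–R): lon ⌊315.03562/20⌋ = 15 → P; lat ⌊41.97983/10⌋ = 4 → E.
Square (2°×1°, digits 0–9): lon ⌊15.03562/2⌋ = 7; lat ⌊1.97983/1⌋ = 1.
Subsquare (5′×2.5′, letters a–x): lon ⌊1.03562/0.0833333⌋ = 12 → m; lat ⌊0.97983/0.0416667⌋ = 23 → x.
Extended square (30″×15″, digits 0–9): lon ⌊0.03562/0.00833333⌋ = 4; lat ⌊0.02150/0.00416667⌋ = 5.

PE71mx45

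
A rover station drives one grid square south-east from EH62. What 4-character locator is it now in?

Longitude square 6; +1 → 7.
Latitude square 2; −1 → 1.

EH71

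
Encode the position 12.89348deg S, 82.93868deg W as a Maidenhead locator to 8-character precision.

EH87mc75

Add 180° to longitude and 90° to latitude: 97.06132, 77.10652.
Field: lon ⌊97.06132/20⌋ = 4 → E; lat ⌊77.10652/10⌋ = 7 → H.
Square: lon ⌊17.06132/2⌋ = 8; lat ⌊7.10652/1⌋ = 7.
Subsquare: lon ⌊1.06132/0.0833333⌋ = 12 → m; lat ⌊0.10652/0.0416667⌋ = 2 → c.
Extended square: lon ⌊0.06132/0.00833333⌋ = 7; lat ⌊0.02319/0.00416667⌋ = 5.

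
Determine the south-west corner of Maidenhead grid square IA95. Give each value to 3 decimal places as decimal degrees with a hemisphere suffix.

85.000° S, 2.000° W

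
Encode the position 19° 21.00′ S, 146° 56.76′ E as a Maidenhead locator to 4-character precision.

QH30

Shift to the Maidenhead origin (180°W, 90°S): lon 326.95, lat 70.65.
Field: lon ⌊326.95/20⌋ = 16 → Q; lat ⌊70.65/10⌋ = 7 → H.
Square: lon ⌊6.95/2⌋ = 3; lat ⌊0.65/1⌋ = 0.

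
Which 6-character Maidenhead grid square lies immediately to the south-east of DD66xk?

DD76aj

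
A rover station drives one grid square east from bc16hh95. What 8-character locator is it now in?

Longitude extended square 9; +1 → 10, wraps to 0, carry into subsquare.
Longitude subsquare h = 7; +1 → 8 = i.
The latitude characters are unchanged.

BC16ih05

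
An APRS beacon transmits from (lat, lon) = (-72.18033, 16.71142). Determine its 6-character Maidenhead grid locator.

JB87it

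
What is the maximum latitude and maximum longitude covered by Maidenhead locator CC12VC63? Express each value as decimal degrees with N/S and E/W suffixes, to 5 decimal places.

67.90000° S, 136.19167° W

Field C=2, C=2: +2·20° lon, +2·10° lat → SW at lon -140°, lat -70°.
Square 1, 2: +1·2° lon, +2·1° lat → SW at lon -138°, lat -68°.
Subsquare v=21, c=2: +21·0.0833333° lon, +2·0.0416667° lat → SW at lon -136.25°, lat -67.9167°.
Extended square 6, 3: +6·0.00833333° lon, +3·0.00416667° lat → SW at lon -136.2°, lat -67.9042°.
Cell spans 0.00833333° lon × 0.00416667° lat. NE corner is SW corner plus one full cell.
latitude 67.90000° S, longitude 136.19167° W.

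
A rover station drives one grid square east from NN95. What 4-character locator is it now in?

ON05

Longitude square 9; +1 → 10, wraps to 0, carry into field.
Longitude field N = 13; +1 → 14 = O.
The latitude characters are unchanged.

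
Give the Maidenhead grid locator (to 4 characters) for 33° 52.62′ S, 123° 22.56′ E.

PF16

Offset from 180°W / 90°S: lon 303.38°, lat 56.12°.
Field: lon ⌊303.38/20⌋ = 15 → P; lat ⌊56.12/10⌋ = 5 → F.
Square: lon ⌊3.38/2⌋ = 1; lat ⌊6.12/1⌋ = 6.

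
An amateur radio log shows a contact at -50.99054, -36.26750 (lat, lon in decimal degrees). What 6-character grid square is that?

Shift to the Maidenhead origin (180°W, 90°S): lon 143.7325, lat 39.0095.
Field (20°×10°, letters A–R): lon ⌊143.7325/20⌋ = 7 → H; lat ⌊39.0095/10⌋ = 3 → D.
Square (2°×1°, digits 0–9): lon ⌊3.7325/2⌋ = 1; lat ⌊9.0095/1⌋ = 9.
Subsquare (5′×2.5′, letters a–x): lon ⌊1.7325/0.0833333⌋ = 20 → u; lat ⌊0.0095/0.0416667⌋ = 0 → a.

HD19ua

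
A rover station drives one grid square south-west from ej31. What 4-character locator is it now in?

EJ20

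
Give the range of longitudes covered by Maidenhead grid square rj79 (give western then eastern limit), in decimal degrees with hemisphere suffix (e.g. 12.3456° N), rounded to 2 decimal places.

174.00° E, 176.00° E

Field R=17, J=9: +17·20° lon, +9·10° lat → SW at lon 160°, lat 0°.
Square 7, 9: +7·2° lon, +9·1° lat → SW at lon 174°, lat 9°.
Cell spans 2° lon × 1° lat.
west 174.00° E, east 176.00° E.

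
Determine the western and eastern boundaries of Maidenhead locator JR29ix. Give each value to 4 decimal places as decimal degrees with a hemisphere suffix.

Field J=9, R=17: +9·20° lon, +17·10° lat → SW at lon 0°, lat 80°.
Square 2, 9: +2·2° lon, +9·1° lat → SW at lon 4°, lat 89°.
Subsquare i=8, x=23: +8·0.0833333° lon, +23·0.0416667° lat → SW at lon 4.66667°, lat 89.9583°.
Cell spans 0.0833333° lon × 0.0416667° lat.
west 4.6667° E, east 4.7500° E.

4.6667° E, 4.7500° E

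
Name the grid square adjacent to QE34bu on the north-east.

QE34cv

Longitude subsquare b = 1; +1 → 2 = c.
Latitude subsquare u = 20; +1 → 21 = v.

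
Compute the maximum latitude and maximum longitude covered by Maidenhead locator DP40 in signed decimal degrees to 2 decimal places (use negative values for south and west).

61.00, -110.00

Field D=3, P=15: +3·20° lon, +15·10° lat → SW at lon -120°, lat 60°.
Square 4, 0: +4·2° lon, +0·1° lat → SW at lon -112°, lat 60°.
Cell spans 2° lon × 1° lat. NE corner is SW corner plus one full cell.
latitude 61.00, longitude -110.00.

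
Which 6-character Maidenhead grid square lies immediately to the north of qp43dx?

QP44da

Latitude subsquare x = 23; +1 → 24, wraps to 0 = a, carry into square.
Latitude square 3; +1 → 4.
The longitude characters are unchanged.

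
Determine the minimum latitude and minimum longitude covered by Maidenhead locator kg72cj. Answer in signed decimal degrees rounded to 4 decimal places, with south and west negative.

Field K=10, G=6: +10·20° lon, +6·10° lat → SW at lon 20°, lat -30°.
Square 7, 2: +7·2° lon, +2·1° lat → SW at lon 34°, lat -28°.
Subsquare c=2, j=9: +2·0.0833333° lon, +9·0.0416667° lat → SW at lon 34.1667°, lat -27.625°.
latitude -27.6250, longitude 34.1667.

-27.6250, 34.1667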